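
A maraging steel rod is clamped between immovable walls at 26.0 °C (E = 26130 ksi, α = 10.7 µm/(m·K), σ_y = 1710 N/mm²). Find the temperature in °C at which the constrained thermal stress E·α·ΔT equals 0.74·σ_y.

E = 26130 ksi = 180.2 GPa.
σ_y = 1710 N/mm² = 1710 MPa.
E·α·ΔT = 1265 MPa ⇒ ΔT = 1265 / (180.2×10³ × 10.7×10⁻⁶) = 656.4 K.
T = 26.0 + 656.4 = 682.4 °C.

682 °C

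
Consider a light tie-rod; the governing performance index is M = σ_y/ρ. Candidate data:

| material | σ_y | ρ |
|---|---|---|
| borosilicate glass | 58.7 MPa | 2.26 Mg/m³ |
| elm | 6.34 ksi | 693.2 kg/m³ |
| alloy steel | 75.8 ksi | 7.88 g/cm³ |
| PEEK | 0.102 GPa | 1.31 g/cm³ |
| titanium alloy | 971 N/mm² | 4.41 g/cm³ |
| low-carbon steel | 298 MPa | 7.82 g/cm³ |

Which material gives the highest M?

titanium alloy

Putting every candidate on a common basis:
  borosilicate glass: σ_y = 58.70 MPa, ρ = 2260 kg/m³
  elm: σ_y = 43.71 MPa, ρ = 693.2 kg/m³
  alloy steel: σ_y = 522.6 MPa, ρ = 7880 kg/m³
  PEEK: σ_y = 102.0 MPa, ρ = 1310 kg/m³
  titanium alloy: σ_y = 971.0 MPa, ρ = 4410 kg/m³
  low-carbon steel: σ_y = 298.0 MPa, ρ = 7820 kg/m³
  titanium alloy: M = 220 kN·m/kg
  PEEK: M = 77.9 kN·m/kg
  alloy steel: M = 66.3 kN·m/kg
  elm: M = 63.1 kN·m/kg
  low-carbon steel: M = 38.1 kN·m/kg
  borosilicate glass: M = 26.0 kN·m/kg
Titanium alloy ranks first.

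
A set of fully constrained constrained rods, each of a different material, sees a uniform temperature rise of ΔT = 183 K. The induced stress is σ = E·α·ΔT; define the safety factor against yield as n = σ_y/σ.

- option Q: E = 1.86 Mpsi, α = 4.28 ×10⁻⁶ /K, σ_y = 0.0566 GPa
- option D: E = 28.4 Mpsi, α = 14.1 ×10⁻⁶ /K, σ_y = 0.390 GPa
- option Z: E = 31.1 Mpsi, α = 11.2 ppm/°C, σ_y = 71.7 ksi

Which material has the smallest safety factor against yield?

option D

Per material, after unit conversion:
  option Q: E = 12.82, α = 4.28, σ_y = 56.60 → σ = 10.0 MPa, n = 5.63
  option D: E = 195.8, α = 14.1, σ_y = 390.0 → σ = 505 MPa, n = 0.772
  option Z: E = 214.4, α = 11.2, σ_y = 494.4 → σ = 439 MPa, n = 1.12
The minimum is option D at n = 0.772.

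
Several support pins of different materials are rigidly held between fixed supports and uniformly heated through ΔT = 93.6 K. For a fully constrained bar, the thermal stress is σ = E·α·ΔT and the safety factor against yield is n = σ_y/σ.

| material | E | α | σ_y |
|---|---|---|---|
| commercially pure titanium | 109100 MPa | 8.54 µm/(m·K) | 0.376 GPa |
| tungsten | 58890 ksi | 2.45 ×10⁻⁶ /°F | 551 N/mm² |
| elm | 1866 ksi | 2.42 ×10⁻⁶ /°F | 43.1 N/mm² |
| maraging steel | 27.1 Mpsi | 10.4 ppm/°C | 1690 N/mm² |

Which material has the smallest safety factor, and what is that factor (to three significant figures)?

tungsten, n = 3.29

Per material, after unit conversion:
  commercially pure titanium: E = 109.1, α = 8.54, σ_y = 376.0 → σ = 87.2 MPa, n = 4.31
  tungsten: E = 406.0, α = 4.41, σ_y = 551.0 → σ = 168 MPa, n = 3.29
  elm: E = 12.87, α = 4.36, σ_y = 43.10 → σ = 5.25 MPa, n = 8.22
  maraging steel: E = 186.8, α = 10.4, σ_y = 1690 → σ = 182 MPa, n = 9.29
Tungsten has the lowest safety factor, n = 3.29.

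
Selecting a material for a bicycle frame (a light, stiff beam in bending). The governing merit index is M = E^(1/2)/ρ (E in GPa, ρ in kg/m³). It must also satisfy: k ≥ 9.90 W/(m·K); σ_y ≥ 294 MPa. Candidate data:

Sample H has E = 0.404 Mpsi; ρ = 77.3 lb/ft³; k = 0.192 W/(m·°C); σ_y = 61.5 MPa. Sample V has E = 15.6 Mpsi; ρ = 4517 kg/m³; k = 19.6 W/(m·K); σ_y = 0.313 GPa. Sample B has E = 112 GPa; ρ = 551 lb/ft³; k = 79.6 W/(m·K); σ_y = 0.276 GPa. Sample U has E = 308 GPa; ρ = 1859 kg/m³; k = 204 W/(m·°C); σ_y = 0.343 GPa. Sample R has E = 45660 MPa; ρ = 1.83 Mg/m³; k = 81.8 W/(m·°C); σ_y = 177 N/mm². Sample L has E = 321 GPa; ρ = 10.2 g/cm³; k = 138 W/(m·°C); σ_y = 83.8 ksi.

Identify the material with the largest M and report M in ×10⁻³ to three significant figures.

Screen on constraints: k ≥ 9.90 W/(m·K); σ_y ≥ 294 MPa. Survivors: sample V, sample U, sample L.
Putting every candidate on a common basis:
  sample V: E = 107.6 GPa, ρ = 4517 kg/m³
  sample U: E = 308.0 GPa, ρ = 1859 kg/m³
  sample L: E = 321.0 GPa, ρ = 10200 kg/m³
  sample U: M = 9.44×10⁻³
  sample V: M = 2.30×10⁻³
  sample L: M = 1.76×10⁻³
Sample U ranks first.

sample U, M = 9.44×10⁻³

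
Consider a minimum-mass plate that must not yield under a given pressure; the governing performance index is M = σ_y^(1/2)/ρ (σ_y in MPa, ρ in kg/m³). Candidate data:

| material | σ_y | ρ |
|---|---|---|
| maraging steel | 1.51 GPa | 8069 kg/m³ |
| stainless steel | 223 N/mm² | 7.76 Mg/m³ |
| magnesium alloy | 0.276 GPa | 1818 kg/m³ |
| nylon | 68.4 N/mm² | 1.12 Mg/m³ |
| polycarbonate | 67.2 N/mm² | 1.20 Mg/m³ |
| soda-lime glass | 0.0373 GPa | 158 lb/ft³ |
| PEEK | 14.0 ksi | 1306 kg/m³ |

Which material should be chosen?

Convert each candidate to consistent units, then evaluate M:
  maraging steel: σ_y = 1510 MPa, ρ = 8069 kg/m³
  stainless steel: σ_y = 223.0 MPa, ρ = 7760 kg/m³
  magnesium alloy: σ_y = 276.0 MPa, ρ = 1818 kg/m³
  nylon: σ_y = 68.40 MPa, ρ = 1120 kg/m³
  polycarbonate: σ_y = 67.20 MPa, ρ = 1200 kg/m³
  soda-lime glass: σ_y = 37.30 MPa, ρ = 2531 kg/m³
  PEEK: σ_y = 96.53 MPa, ρ = 1306 kg/m³
  magnesium alloy: M = 9.14×10⁻³
  PEEK: M = 7.52×10⁻³
  nylon: M = 7.38×10⁻³
  polycarbonate: M = 6.83×10⁻³
  maraging steel: M = 4.82×10⁻³
  soda-lime glass: M = 2.41×10⁻³
  stainless steel: M = 1.92×10⁻³
Magnesium alloy ranks first.

magnesium alloy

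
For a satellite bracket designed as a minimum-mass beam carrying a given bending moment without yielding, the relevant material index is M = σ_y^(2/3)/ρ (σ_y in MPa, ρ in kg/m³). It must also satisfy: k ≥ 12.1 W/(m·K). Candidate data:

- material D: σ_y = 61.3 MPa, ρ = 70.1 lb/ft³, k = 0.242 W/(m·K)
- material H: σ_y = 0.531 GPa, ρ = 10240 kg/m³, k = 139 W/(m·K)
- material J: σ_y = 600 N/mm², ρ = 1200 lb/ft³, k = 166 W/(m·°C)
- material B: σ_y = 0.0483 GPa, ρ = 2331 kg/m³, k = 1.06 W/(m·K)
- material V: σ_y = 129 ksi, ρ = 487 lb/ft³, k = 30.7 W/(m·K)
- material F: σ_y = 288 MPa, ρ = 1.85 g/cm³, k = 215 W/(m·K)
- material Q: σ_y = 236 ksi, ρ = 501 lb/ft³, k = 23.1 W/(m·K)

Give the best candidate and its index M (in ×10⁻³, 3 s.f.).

material F, M = 23.6×10⁻³

Screen on constraints: k ≥ 12.1 W/(m·K). Survivors: material H, material J, material V, material F, material Q.
In SI units:
  material H: σ_y = 531.0 MPa, ρ = 10240 kg/m³
  material J: σ_y = 600.0 MPa, ρ = 19220 kg/m³
  material V: σ_y = 889.4 MPa, ρ = 7801 kg/m³
  material F: σ_y = 288.0 MPa, ρ = 1850 kg/m³
  material Q: σ_y = 1627 MPa, ρ = 8025 kg/m³
  material F: M = 23.6×10⁻³
  material Q: M = 17.2×10⁻³
  material V: M = 11.9×10⁻³
  material H: M = 6.40×10⁻³
  material J: M = 3.70×10⁻³
Highest index: material F.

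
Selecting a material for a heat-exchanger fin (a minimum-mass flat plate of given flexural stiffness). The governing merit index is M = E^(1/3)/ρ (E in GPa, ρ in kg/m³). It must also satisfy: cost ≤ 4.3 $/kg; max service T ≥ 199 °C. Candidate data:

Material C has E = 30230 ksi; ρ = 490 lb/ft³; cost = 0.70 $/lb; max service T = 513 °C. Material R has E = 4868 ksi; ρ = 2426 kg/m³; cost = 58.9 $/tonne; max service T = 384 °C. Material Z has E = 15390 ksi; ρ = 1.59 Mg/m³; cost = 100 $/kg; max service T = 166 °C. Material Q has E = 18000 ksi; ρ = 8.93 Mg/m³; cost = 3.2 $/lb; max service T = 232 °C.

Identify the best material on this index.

Screen on constraints: cost ≤ 4.3 $/kg; max service T ≥ 199 °C. Survivors: material C, material R.
In SI units:
  material C: E = 208.4 GPa, ρ = 7849 kg/m³
  material R: E = 33.56 GPa, ρ = 2426 kg/m³
  material R: M = 1.33×10⁻³
  material C: M = 0.755×10⁻³
Highest index: material R.

material R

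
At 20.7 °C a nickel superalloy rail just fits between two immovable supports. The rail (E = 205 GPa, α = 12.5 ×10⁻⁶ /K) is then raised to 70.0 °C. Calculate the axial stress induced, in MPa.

ΔT = 49.30 K. Constrained thermal stress σ = E·α·ΔT = 205.0×10³ MPa × 12.5×10⁻⁶ × 49.30 = 126 MPa (compressive).

126 MPa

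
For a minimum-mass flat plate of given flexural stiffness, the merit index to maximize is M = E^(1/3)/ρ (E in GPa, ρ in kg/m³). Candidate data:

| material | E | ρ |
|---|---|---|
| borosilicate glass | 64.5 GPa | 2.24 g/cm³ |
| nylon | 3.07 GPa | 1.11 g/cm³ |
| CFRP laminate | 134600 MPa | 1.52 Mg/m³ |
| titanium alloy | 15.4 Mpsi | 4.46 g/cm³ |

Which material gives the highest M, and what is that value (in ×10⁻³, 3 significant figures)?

CFRP laminate, M = 3.37×10⁻³

After converting to SI:
  borosilicate glass: E = 64.50 GPa, ρ = 2240 kg/m³
  nylon: E = 3.070 GPa, ρ = 1110 kg/m³
  CFRP laminate: E = 134.6 GPa, ρ = 1520 kg/m³
  titanium alloy: E = 106.2 GPa, ρ = 4460 kg/m³
  CFRP laminate: M = 3.37×10⁻³
  borosilicate glass: M = 1.79×10⁻³
  nylon: M = 1.31×10⁻³
  titanium alloy: M = 1.06×10⁻³
The maximum is for CFRP laminate.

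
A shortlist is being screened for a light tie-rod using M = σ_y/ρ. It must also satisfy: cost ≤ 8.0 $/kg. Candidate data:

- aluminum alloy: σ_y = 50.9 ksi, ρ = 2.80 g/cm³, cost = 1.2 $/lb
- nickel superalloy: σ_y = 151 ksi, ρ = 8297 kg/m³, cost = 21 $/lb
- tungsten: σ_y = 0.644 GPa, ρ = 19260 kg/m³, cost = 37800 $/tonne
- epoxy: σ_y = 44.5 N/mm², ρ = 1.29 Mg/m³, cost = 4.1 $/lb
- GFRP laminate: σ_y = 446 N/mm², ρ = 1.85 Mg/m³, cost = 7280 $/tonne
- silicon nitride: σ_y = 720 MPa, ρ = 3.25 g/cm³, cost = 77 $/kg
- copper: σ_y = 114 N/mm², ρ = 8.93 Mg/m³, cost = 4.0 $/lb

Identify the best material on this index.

GFRP laminate

Screen on constraints: cost ≤ 8.0 $/kg. Survivors: aluminum alloy, GFRP laminate.
After converting to SI:
  aluminum alloy: σ_y = 350.9 MPa, ρ = 2800 kg/m³
  GFRP laminate: σ_y = 446.0 MPa, ρ = 1850 kg/m³
  GFRP laminate: M = 241 kN·m/kg
  aluminum alloy: M = 125 kN·m/kg
GFRP laminate has the largest M.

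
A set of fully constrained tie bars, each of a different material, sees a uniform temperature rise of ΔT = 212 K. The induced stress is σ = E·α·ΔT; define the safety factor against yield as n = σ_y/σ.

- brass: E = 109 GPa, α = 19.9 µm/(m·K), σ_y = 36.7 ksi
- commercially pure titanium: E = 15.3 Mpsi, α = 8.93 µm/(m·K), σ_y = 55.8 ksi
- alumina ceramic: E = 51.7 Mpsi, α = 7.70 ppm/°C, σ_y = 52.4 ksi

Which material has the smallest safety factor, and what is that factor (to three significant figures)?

brass, n = 0.550

In consistent units (E in GPa, α in ×10⁻⁶/K, σ_y in MPa):
  brass: E = 109.0, α = 19.9, σ_y = 253.0 → σ = 460 MPa, n = 0.550
  commercially pure titanium: E = 105.5, α = 8.93, σ_y = 384.7 → σ = 200 MPa, n = 1.93
  alumina ceramic: E = 356.5, α = 7.70, σ_y = 361.3 → σ = 582 MPa, n = 0.621
Smallest n: brass with n = 0.550.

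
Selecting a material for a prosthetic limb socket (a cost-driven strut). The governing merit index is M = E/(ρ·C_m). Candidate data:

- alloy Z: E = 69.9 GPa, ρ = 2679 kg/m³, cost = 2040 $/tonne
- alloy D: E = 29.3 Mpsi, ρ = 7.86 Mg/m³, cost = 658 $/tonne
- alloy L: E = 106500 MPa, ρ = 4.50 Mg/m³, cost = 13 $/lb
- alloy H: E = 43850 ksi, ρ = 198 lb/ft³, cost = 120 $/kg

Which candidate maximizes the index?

Convert each candidate to consistent units, then evaluate M:
  alloy Z: E = 69.90 GPa, ρ = 2679 kg/m³, cost = 2.040 $/kg
  alloy D: E = 202.0 GPa, ρ = 7860 kg/m³, cost = 0.6580 $/kg
  alloy L: E = 106.5 GPa, ρ = 4500 kg/m³, cost = 28.66 $/kg
  alloy H: E = 302.3 GPa, ρ = 3172 kg/m³, cost = 120.0 $/kg
  alloy D: M = 39.1 MN·m per $
  alloy Z: M = 12.8 MN·m per $
  alloy L: M = 0.826 MN·m per $
  alloy H: M = 0.794 MN·m per $
Highest index: alloy D.

alloy D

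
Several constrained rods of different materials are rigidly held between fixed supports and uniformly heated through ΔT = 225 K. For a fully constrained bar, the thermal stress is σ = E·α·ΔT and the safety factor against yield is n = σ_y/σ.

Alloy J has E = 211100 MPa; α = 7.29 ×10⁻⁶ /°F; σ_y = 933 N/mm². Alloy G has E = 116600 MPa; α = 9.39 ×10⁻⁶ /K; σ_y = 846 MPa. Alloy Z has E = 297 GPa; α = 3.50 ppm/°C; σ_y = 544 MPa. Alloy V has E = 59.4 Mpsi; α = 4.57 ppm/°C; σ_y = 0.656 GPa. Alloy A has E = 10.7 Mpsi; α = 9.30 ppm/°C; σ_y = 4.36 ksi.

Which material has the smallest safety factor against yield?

Per material, after unit conversion:
  alloy J: E = 211.1, α = 13.1, σ_y = 933.0 → σ = 623 MPa, n = 1.50
  alloy G: E = 116.6, α = 9.39, σ_y = 846.0 → σ = 246 MPa, n = 3.43
  alloy Z: E = 297.0, α = 3.50, σ_y = 544.0 → σ = 234 MPa, n = 2.33
  alloy V: E = 409.5, α = 4.57, σ_y = 656.0 → σ = 421 MPa, n = 1.56
  alloy A: E = 73.77, α = 9.30, σ_y = 30.06 → σ = 154 MPa, n = 0.195
Smallest n: alloy A with n = 0.195.

alloy A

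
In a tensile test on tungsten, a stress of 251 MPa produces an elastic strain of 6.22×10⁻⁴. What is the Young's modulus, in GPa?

404 GPa

E = σ/ε = 251 MPa / 6.22×10⁻⁴ = 403500 MPa = 404 GPa.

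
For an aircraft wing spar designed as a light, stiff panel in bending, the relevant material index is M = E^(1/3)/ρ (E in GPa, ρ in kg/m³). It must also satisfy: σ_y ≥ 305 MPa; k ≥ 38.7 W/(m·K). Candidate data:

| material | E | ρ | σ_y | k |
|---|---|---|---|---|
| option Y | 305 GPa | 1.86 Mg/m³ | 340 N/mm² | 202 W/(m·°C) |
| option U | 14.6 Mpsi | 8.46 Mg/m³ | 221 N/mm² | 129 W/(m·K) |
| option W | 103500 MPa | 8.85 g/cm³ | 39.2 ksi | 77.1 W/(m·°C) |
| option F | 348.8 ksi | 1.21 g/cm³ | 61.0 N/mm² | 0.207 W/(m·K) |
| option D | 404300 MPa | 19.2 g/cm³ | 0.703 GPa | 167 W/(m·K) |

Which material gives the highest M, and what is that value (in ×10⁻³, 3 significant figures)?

option Y, M = 3.62×10⁻³

Screen on constraints: σ_y ≥ 305 MPa; k ≥ 38.7 W/(m·K). Survivors: option Y, option D.
Putting every candidate on a common basis:
  option Y: E = 305.0 GPa, ρ = 1860 kg/m³
  option D: E = 404.3 GPa, ρ = 19200 kg/m³
  option Y: M = 3.62×10⁻³
  option D: M = 0.385×10⁻³
Option Y ranks first.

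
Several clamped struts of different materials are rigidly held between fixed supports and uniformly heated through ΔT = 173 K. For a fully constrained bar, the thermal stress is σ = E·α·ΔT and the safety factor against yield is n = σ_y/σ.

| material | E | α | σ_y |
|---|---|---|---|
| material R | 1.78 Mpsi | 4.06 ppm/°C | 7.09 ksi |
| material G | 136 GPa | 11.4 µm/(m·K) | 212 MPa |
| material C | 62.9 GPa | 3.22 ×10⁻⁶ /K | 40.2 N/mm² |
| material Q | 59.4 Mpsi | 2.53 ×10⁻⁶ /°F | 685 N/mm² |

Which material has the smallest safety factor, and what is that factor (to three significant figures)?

material G, n = 0.790

Per material, after unit conversion:
  material R: E = 12.27, α = 4.06, σ_y = 48.88 → σ = 8.62 MPa, n = 5.67
  material G: E = 136.0, α = 11.4, σ_y = 212.0 → σ = 268 MPa, n = 0.790
  material C: E = 62.90, α = 3.22, σ_y = 40.20 → σ = 35.0 MPa, n = 1.15
  material Q: E = 409.5, α = 4.55, σ_y = 685.0 → σ = 323 MPa, n = 2.12
Material G has the lowest safety factor, n = 0.790.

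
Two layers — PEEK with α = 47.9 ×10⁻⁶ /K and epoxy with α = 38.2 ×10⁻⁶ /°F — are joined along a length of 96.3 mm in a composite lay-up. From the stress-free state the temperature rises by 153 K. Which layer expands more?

epoxy: α = 38.2×10⁻⁶/°F × 9/5 = 68.8×10⁻⁶/K.
α(PEEK) = 47.9×10⁻⁶/K vs α(epoxy) = 68.8×10⁻⁶/K.
Higher α expands more for the same ΔT: epoxy.

epoxy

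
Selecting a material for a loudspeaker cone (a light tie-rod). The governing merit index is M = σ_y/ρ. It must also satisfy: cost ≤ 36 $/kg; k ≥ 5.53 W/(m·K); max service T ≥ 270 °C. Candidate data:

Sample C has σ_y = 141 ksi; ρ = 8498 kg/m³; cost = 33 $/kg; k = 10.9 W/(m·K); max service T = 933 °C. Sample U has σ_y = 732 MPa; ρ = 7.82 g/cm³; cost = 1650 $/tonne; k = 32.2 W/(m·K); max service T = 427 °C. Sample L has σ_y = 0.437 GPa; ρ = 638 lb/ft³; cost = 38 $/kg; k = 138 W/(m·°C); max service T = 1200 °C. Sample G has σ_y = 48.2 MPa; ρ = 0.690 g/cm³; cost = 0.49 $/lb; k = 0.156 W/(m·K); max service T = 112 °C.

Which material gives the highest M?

sample C

Screen on constraints: cost ≤ 36 $/kg; k ≥ 5.53 W/(m·K); max service T ≥ 270 °C. Survivors: sample C, sample U.
Normalizing units and computing the index:
  sample C: σ_y = 972.2 MPa, ρ = 8498 kg/m³
  sample U: σ_y = 732.0 MPa, ρ = 7820 kg/m³
  sample C: M = 114 kN·m/kg
  sample U: M = 93.6 kN·m/kg
The maximum is for sample C.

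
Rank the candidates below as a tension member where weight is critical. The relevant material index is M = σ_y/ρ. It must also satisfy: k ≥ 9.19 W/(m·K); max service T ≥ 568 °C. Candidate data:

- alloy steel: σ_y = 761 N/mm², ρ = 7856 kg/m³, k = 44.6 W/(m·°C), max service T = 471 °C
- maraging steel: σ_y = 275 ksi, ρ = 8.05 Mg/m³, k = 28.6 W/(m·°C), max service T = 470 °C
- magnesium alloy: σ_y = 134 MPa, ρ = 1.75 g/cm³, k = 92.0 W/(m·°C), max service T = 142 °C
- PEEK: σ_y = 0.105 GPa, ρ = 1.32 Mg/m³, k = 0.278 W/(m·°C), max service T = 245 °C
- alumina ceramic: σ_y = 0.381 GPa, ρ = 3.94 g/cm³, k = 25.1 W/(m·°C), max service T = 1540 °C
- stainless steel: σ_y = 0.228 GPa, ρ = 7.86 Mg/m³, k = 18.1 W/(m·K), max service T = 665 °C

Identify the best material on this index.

alumina ceramic

Screen on constraints: k ≥ 9.19 W/(m·K); max service T ≥ 568 °C. Survivors: alumina ceramic, stainless steel.
Convert each candidate to consistent units, then evaluate M:
  alumina ceramic: σ_y = 381.0 MPa, ρ = 3940 kg/m³
  stainless steel: σ_y = 228.0 MPa, ρ = 7860 kg/m³
  alumina ceramic: M = 96.7 kN·m/kg
  stainless steel: M = 29.0 kN·m/kg
The maximum is for alumina ceramic.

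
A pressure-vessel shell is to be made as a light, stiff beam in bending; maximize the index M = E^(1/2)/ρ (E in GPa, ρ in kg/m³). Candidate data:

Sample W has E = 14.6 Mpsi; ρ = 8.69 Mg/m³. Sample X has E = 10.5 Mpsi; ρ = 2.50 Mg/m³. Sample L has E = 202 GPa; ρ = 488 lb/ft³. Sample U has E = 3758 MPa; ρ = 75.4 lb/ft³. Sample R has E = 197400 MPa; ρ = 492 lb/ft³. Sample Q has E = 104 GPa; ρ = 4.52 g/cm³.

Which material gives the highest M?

sample X

Convert each candidate to consistent units, then evaluate M:
  sample W: E = 100.7 GPa, ρ = 8690 kg/m³
  sample X: E = 72.39 GPa, ρ = 2500 kg/m³
  sample L: E = 202.0 GPa, ρ = 7817 kg/m³
  sample U: E = 3.758 GPa, ρ = 1208 kg/m³
  sample R: E = 197.4 GPa, ρ = 7881 kg/m³
  sample Q: E = 104.0 GPa, ρ = 4520 kg/m³
  sample X: M = 3.40×10⁻³
  sample Q: M = 2.26×10⁻³
  sample L: M = 1.82×10⁻³
  sample R: M = 1.78×10⁻³
  sample U: M = 1.61×10⁻³
  sample W: M = 1.15×10⁻³
Sample X ranks first.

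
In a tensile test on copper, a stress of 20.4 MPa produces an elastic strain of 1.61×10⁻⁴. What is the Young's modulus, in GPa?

E = σ/ε = 20.4 MPa / 1.61×10⁻⁴ = 126700 MPa = 127 GPa.

127 GPa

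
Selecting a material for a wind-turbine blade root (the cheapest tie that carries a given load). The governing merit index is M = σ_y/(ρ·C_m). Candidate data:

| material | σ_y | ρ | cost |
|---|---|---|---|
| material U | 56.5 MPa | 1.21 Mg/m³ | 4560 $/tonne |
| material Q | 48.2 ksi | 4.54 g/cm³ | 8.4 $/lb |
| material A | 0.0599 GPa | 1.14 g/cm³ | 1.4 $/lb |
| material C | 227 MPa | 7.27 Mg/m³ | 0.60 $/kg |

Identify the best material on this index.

After converting to SI:
  material U: σ_y = 56.50 MPa, ρ = 1210 kg/m³, cost = 4.560 $/kg
  material Q: σ_y = 332.3 MPa, ρ = 4540 kg/m³, cost = 18.52 $/kg
  material A: σ_y = 59.90 MPa, ρ = 1140 kg/m³, cost = 3.086 $/kg
  material C: σ_y = 227.0 MPa, ρ = 7270 kg/m³, cost = 0.6000 $/kg
  material C: M = 52.0 kN·m per $
  material A: M = 17.0 kN·m per $
  material U: M = 10.2 kN·m per $
  material Q: M = 3.95 kN·m per $
Highest index: material C.

material C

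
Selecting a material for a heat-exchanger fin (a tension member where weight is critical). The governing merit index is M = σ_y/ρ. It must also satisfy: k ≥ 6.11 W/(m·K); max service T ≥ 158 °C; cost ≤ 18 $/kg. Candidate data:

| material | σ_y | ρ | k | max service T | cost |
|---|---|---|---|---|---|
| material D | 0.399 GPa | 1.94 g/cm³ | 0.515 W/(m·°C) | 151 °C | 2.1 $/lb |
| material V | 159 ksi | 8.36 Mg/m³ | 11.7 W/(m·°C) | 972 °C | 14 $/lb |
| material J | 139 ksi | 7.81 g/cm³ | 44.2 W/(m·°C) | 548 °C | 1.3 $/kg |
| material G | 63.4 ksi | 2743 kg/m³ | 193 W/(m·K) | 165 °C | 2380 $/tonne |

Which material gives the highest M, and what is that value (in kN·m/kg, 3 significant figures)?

material G, M = 159 kN·m/kg

Screen on constraints: k ≥ 6.11 W/(m·K); max service T ≥ 158 °C; cost ≤ 18 $/kg. Survivors: material J, material G.
Convert each candidate to consistent units, then evaluate M:
  material J: σ_y = 958.4 MPa, ρ = 7810 kg/m³
  material G: σ_y = 437.1 MPa, ρ = 2743 kg/m³
  material G: M = 159 kN·m/kg
  material J: M = 123 kN·m/kg
The maximum is for material G.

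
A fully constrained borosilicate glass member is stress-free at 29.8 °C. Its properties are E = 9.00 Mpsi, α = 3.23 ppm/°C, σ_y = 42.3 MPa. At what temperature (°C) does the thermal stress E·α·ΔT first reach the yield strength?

E = 9.00 Mpsi = 62.05 GPa.
E·α·ΔT = 42.30 MPa ⇒ ΔT = 42.30 / (62.05×10³ × 3.23×10⁻⁶) = 211.0 K.
T = 29.8 + 211.0 = 240.8 °C.

241 °C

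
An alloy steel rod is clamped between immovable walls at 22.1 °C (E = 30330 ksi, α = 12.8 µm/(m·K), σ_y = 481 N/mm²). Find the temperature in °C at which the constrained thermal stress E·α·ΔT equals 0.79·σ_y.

164 °C

E = 30330 ksi = 209.1 GPa.
σ_y = 481 N/mm² = 481.0 MPa.
E·α·ΔT = 380.0 MPa ⇒ ΔT = 380.0 / (209.1×10³ × 12.8×10⁻⁶) = 142.0 K.
T = 22.1 + 142.0 = 164.1 °C.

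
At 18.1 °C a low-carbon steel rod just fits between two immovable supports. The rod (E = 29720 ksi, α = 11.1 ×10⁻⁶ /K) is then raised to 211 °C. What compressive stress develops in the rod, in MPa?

439 MPa

E = 29720 ksi = 204.9 GPa.
ΔT = 192.9 K. Constrained thermal stress σ = E·α·ΔT = 204.9×10³ MPa × 11.1×10⁻⁶ × 192.9 = 439 MPa (compressive).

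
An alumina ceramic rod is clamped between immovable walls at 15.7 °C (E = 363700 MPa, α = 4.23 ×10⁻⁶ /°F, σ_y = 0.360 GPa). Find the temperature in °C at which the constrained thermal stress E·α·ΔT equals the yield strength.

146 °C

E = 363700 MPa = 363.7 GPa.
α = 4.23×10⁻⁶/°F × 9/5 = 7.61×10⁻⁶/K.
σ_y = 0.360 GPa = 360.0 MPa.
E·α·ΔT = 360.0 MPa ⇒ ΔT = 360.0 / (363.7×10³ × 7.61×10⁻⁶) = 130.0 K.
T = 15.7 + 130.0 = 145.7 °C.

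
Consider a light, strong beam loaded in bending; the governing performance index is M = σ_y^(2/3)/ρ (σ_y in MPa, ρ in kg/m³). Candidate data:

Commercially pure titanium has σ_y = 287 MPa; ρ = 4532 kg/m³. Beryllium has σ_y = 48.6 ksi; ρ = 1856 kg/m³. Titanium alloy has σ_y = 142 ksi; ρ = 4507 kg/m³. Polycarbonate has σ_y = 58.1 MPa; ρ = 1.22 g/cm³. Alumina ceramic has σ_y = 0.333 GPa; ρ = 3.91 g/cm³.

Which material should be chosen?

In SI units:
  commercially pure titanium: σ_y = 287.0 MPa, ρ = 4532 kg/m³
  beryllium: σ_y = 335.1 MPa, ρ = 1856 kg/m³
  titanium alloy: σ_y = 979.1 MPa, ρ = 4507 kg/m³
  polycarbonate: σ_y = 58.10 MPa, ρ = 1220 kg/m³
  alumina ceramic: σ_y = 333.0 MPa, ρ = 3910 kg/m³
  beryllium: M = 26.0×10⁻³
  titanium alloy: M = 21.9×10⁻³
  polycarbonate: M = 12.3×10⁻³
  alumina ceramic: M = 12.3×10⁻³
  commercially pure titanium: M = 9.60×10⁻³
Beryllium has the largest M.

beryllium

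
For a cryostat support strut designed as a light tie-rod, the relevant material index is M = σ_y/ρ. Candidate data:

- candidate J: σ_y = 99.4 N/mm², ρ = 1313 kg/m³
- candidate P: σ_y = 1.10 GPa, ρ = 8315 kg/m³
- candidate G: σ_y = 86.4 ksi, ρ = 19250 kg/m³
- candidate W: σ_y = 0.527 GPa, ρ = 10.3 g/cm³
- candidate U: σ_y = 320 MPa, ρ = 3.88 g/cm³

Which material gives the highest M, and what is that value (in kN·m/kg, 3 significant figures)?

candidate P, M = 132 kN·m/kg

Convert each candidate to consistent units, then evaluate M:
  candidate J: σ_y = 99.40 MPa, ρ = 1313 kg/m³
  candidate P: σ_y = 1100 MPa, ρ = 8315 kg/m³
  candidate G: σ_y = 595.7 MPa, ρ = 19250 kg/m³
  candidate W: σ_y = 527.0 MPa, ρ = 10300 kg/m³
  candidate U: σ_y = 320.0 MPa, ρ = 3880 kg/m³
  candidate P: M = 132 kN·m/kg
  candidate U: M = 82.5 kN·m/kg
  candidate J: M = 75.7 kN·m/kg
  candidate W: M = 51.2 kN·m/kg
  candidate G: M = 30.9 kN·m/kg
Candidate P has the largest M.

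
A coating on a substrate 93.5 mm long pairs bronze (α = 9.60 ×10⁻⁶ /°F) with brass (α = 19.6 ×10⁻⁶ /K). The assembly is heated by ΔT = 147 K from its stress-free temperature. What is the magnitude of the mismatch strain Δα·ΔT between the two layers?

3.41×10⁻⁴

bronze: α = 9.60×10⁻⁶/°F × 9/5 = 17.3×10⁻⁶/K.
Δα = |17.3 − 19.6|×10⁻⁶/K = 2.32×10⁻⁶/K.
Mismatch strain = Δα·ΔT = 2.32×10⁻⁶ × 147.0 = 3.41×10⁻⁴.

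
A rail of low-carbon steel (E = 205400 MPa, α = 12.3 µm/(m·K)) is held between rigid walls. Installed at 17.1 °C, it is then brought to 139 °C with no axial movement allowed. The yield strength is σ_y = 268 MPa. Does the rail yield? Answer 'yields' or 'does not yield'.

E = 205400 MPa = 205.4 GPa.
ΔT = 121.9 K. Constrained thermal stress σ = E·α·ΔT = 205.4×10³ MPa × 12.3×10⁻⁶ × 121.9 = 308 MPa (compressive).
Compare to σ_y = 268 MPa: σ ≥ σ_y, so it yields.

yields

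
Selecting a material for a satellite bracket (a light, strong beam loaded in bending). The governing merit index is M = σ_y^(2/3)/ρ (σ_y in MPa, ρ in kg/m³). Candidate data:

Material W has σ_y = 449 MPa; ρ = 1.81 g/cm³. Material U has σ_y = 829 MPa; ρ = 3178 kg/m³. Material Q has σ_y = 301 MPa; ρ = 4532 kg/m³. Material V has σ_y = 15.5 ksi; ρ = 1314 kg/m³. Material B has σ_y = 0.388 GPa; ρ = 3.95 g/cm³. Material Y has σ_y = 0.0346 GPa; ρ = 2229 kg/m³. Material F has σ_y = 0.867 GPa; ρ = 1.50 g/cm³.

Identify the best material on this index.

Putting every candidate on a common basis:
  material W: σ_y = 449.0 MPa, ρ = 1810 kg/m³
  material U: σ_y = 829.0 MPa, ρ = 3178 kg/m³
  material Q: σ_y = 301.0 MPa, ρ = 4532 kg/m³
  material V: σ_y = 106.9 MPa, ρ = 1314 kg/m³
  material B: σ_y = 388.0 MPa, ρ = 3950 kg/m³
  material Y: σ_y = 34.60 MPa, ρ = 2229 kg/m³
  material F: σ_y = 867.0 MPa, ρ = 1500 kg/m³
  material F: M = 60.6×10⁻³
  material W: M = 32.4×10⁻³
  material U: M = 27.8×10⁻³
  material V: M = 17.1×10⁻³
  material B: M = 13.5×10⁻³
  material Q: M = 9.91×10⁻³
  material Y: M = 4.76×10⁻³
Material F has the largest M.

material F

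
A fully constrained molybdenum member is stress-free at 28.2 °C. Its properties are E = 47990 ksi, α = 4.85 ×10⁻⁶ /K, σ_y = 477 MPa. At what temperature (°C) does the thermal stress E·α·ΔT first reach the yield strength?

E = 47990 ksi = 330.9 GPa.
E·α·ΔT = 477.0 MPa ⇒ ΔT = 477.0 / (330.9×10³ × 4.85×10⁻⁶) = 297.2 K.
T = 28.2 + 297.2 = 325.4 °C.

325 °C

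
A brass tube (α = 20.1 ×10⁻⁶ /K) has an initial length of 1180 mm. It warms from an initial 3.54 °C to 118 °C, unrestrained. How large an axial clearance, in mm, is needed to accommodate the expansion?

ΔT = 118 − 3.54 = 114.5 K.
ΔL = α·L₀·ΔT = 20.1×10⁻⁶ × 1180 mm × 114.5 K = 2.71 mm.

2.71 mm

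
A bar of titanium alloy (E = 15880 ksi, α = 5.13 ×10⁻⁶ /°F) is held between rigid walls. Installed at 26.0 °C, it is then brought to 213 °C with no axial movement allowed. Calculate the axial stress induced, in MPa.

189 MPa

E = 15880 ksi = 109.5 GPa.
α = 5.13×10⁻⁶/°F × 9/5 = 9.23×10⁻⁶/K.
ΔT = 187.0 K. Constrained thermal stress σ = E·α·ΔT = 109.5×10³ MPa × 9.23×10⁻⁶ × 187.0 = 189 MPa (compressive).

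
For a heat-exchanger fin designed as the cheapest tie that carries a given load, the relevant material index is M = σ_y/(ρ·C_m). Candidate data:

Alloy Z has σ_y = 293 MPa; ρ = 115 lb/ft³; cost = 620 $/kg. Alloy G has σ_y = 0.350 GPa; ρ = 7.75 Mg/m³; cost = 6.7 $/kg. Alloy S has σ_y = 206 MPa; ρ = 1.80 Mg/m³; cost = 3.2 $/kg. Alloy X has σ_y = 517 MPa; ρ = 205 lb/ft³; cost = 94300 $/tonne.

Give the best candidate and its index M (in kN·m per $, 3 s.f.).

In SI units:
  alloy Z: σ_y = 293.0 MPa, ρ = 1842 kg/m³, cost = 620.0 $/kg
  alloy G: σ_y = 350.0 MPa, ρ = 7750 kg/m³, cost = 6.700 $/kg
  alloy S: σ_y = 206.0 MPa, ρ = 1800 kg/m³, cost = 3.200 $/kg
  alloy X: σ_y = 517.0 MPa, ρ = 3284 kg/m³, cost = 94.30 $/kg
  alloy S: M = 35.8 kN·m per $
  alloy G: M = 6.74 kN·m per $
  alloy X: M = 1.67 kN·m per $
  alloy Z: M = 0.257 kN·m per $
Highest index: alloy S.

alloy S, M = 35.8 kN·m per $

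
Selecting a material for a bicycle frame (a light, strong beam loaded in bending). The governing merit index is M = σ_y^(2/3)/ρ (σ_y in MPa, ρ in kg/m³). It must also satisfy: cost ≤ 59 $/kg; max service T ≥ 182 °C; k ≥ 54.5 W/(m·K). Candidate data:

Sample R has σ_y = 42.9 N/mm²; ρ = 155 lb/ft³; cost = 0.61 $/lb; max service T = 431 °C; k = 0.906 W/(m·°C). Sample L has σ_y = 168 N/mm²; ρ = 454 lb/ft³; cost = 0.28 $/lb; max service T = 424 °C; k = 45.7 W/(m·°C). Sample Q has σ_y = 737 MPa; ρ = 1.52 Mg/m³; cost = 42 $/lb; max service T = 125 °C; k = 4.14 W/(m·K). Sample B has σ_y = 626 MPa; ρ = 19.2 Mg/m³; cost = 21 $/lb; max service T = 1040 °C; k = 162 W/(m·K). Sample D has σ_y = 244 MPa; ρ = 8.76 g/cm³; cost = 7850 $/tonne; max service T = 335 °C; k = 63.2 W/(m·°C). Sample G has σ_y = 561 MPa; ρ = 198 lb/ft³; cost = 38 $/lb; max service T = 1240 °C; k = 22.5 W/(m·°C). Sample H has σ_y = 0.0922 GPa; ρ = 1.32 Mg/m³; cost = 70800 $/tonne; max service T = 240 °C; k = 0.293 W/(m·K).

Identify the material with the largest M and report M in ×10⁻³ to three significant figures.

sample D, M = 4.46×10⁻³

Screen on constraints: cost ≤ 59 $/kg; max service T ≥ 182 °C; k ≥ 54.5 W/(m·K). Survivors: sample B, sample D.
Convert each candidate to consistent units, then evaluate M:
  sample B: σ_y = 626.0 MPa, ρ = 19200 kg/m³
  sample D: σ_y = 244.0 MPa, ρ = 8760 kg/m³
  sample D: M = 4.46×10⁻³
  sample B: M = 3.81×10⁻³
Sample D has the largest M.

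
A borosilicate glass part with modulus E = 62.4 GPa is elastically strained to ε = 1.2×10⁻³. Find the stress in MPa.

74.9 MPa

σ = E·ε = 62400 MPa × 1.2×10⁻³ = 74.9 MPa.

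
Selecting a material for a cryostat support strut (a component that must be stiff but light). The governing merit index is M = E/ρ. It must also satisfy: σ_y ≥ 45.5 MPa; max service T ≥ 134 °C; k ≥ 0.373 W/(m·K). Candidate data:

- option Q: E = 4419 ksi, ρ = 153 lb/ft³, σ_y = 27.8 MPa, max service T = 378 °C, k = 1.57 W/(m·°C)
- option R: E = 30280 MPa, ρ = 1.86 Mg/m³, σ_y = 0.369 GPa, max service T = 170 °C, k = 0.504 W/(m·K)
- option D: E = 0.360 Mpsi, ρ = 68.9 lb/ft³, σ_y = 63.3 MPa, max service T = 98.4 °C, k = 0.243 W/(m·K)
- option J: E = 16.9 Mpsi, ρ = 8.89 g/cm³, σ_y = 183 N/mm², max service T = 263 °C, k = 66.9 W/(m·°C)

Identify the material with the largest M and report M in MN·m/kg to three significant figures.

option R, M = 16.3 MN·m/kg

Screen on constraints: σ_y ≥ 45.5 MPa; max service T ≥ 134 °C; k ≥ 0.373 W/(m·K). Survivors: option R, option J.
Normalizing units and computing the index:
  option R: E = 30.28 GPa, ρ = 1860 kg/m³
  option J: E = 116.5 GPa, ρ = 8890 kg/m³
  option R: M = 16.3 MN·m/kg
  option J: M = 13.1 MN·m/kg
Highest index: option R.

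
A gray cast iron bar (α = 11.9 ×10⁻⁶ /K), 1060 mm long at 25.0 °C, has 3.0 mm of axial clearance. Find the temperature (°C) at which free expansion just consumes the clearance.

263 °C

α·L₀·ΔT = 3.0 mm ⇒ ΔT = 3.0 / (11.9×10⁻⁶ × 1060.0) = 237.8 K.
T = 25.0 + 237.8 = 262.8 °C.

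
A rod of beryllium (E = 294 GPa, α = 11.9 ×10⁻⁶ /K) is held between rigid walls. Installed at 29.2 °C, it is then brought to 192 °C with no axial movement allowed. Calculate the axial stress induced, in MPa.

570 MPa

ΔT = 162.8 K. Constrained thermal stress σ = E·α·ΔT = 294.0×10³ MPa × 11.9×10⁻⁶ × 162.8 = 570 MPa (compressive).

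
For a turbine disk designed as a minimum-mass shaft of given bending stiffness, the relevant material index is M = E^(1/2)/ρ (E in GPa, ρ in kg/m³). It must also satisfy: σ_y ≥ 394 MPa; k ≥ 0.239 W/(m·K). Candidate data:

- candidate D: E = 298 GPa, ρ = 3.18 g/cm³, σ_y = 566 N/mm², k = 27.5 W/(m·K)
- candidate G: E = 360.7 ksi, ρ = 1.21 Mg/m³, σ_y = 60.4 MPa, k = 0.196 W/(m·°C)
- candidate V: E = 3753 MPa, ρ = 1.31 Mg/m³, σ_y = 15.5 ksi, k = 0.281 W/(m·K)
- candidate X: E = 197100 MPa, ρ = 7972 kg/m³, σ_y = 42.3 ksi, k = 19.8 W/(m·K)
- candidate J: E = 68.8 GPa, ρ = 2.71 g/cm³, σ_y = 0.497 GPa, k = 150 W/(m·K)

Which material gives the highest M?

candidate D

Screen on constraints: σ_y ≥ 394 MPa; k ≥ 0.239 W/(m·K). Survivors: candidate D, candidate J.
In SI units:
  candidate D: E = 298.0 GPa, ρ = 3180 kg/m³
  candidate J: E = 68.80 GPa, ρ = 2710 kg/m³
  candidate D: M = 5.43×10⁻³
  candidate J: M = 3.06×10⁻³
Candidate D has the largest M.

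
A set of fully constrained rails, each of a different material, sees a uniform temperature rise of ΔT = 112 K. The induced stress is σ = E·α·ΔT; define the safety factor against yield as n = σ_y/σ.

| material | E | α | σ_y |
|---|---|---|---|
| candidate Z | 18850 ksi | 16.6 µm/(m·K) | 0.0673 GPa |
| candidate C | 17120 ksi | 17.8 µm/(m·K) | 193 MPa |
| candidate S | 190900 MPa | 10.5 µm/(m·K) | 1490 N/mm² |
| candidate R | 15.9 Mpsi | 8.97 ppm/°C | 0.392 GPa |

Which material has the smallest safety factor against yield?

In consistent units (E in GPa, α in ×10⁻⁶/K, σ_y in MPa):
  candidate Z: E = 130.0, α = 16.6, σ_y = 67.30 → σ = 242 MPa, n = 0.279
  candidate C: E = 118.0, α = 17.8, σ_y = 193.0 → σ = 235 MPa, n = 0.820
  candidate S: E = 190.9, α = 10.5, σ_y = 1490 → σ = 224 MPa, n = 6.64
  candidate R: E = 109.6, α = 8.97, σ_y = 392.0 → σ = 110 MPa, n = 3.56
The minimum is candidate Z at n = 0.279.

candidate Z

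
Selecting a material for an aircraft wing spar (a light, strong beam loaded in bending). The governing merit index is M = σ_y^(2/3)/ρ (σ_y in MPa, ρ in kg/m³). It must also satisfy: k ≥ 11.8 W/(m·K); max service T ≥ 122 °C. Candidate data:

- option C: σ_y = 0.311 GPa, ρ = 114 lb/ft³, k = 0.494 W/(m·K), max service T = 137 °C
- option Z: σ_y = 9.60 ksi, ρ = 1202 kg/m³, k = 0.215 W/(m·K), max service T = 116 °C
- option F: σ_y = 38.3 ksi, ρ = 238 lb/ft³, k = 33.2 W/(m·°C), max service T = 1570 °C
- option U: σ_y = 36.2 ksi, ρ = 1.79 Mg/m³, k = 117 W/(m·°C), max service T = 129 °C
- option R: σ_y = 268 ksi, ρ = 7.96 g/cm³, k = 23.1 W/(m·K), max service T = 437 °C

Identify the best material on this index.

option U

Screen on constraints: k ≥ 11.8 W/(m·K); max service T ≥ 122 °C. Survivors: option F, option U, option R.
After converting to SI:
  option F: σ_y = 264.1 MPa, ρ = 3812 kg/m³
  option U: σ_y = 249.6 MPa, ρ = 1790 kg/m³
  option R: σ_y = 1848 MPa, ρ = 7960 kg/m³
  option U: M = 22.1×10⁻³
  option R: M = 18.9×10⁻³
  option F: M = 10.8×10⁻³
Option U has the largest M.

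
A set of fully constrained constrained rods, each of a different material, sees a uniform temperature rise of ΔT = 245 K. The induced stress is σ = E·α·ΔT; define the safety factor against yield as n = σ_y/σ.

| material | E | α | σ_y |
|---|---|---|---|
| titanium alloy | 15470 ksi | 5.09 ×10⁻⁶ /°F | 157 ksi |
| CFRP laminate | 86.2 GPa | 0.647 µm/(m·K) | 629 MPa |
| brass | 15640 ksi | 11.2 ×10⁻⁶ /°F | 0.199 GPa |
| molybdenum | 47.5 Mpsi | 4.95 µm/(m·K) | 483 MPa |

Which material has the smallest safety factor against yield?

brass

Per material, after unit conversion:
  titanium alloy: E = 106.7, α = 9.16, σ_y = 1082 → σ = 239 MPa, n = 4.52
  CFRP laminate: E = 86.20, α = 0.647, σ_y = 629.0 → σ = 13.7 MPa, n = 46.0
  brass: E = 107.8, α = 20.2, σ_y = 199.0 → σ = 533 MPa, n = 0.374
  molybdenum: E = 327.5, α = 4.95, σ_y = 483.0 → σ = 397 MPa, n = 1.22
The minimum is brass at n = 0.374.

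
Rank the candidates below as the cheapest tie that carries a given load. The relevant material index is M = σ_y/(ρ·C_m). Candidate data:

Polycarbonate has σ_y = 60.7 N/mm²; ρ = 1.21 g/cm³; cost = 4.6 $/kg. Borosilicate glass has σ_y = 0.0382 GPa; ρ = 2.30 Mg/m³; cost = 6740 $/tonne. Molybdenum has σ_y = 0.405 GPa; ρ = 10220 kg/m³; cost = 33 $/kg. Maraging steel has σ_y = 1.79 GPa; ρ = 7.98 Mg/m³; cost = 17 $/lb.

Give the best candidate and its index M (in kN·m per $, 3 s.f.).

Convert each candidate to consistent units, then evaluate M:
  polycarbonate: σ_y = 60.70 MPa, ρ = 1210 kg/m³, cost = 4.600 $/kg
  borosilicate glass: σ_y = 38.20 MPa, ρ = 2300 kg/m³, cost = 6.740 $/kg
  molybdenum: σ_y = 405.0 MPa, ρ = 10220 kg/m³, cost = 33.00 $/kg
  maraging steel: σ_y = 1790 MPa, ρ = 7980 kg/m³, cost = 37.48 $/kg
  polycarbonate: M = 10.9 kN·m per $
  maraging steel: M = 5.99 kN·m per $
  borosilicate glass: M = 2.46 kN·m per $
  molybdenum: M = 1.20 kN·m per $
Polycarbonate has the largest M.

polycarbonate, M = 10.9 kN·m per $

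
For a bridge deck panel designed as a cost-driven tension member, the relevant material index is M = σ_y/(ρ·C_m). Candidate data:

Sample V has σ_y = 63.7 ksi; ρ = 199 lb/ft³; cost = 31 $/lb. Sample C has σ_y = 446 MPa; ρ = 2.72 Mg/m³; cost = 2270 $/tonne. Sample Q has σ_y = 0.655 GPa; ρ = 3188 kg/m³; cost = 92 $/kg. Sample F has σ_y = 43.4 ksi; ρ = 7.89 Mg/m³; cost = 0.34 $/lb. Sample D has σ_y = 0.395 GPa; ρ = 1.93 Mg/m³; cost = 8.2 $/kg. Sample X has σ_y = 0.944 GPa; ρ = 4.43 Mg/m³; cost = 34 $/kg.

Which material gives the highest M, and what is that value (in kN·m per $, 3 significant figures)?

Normalizing units and computing the index:
  sample V: σ_y = 439.2 MPa, ρ = 3188 kg/m³, cost = 68.34 $/kg
  sample C: σ_y = 446.0 MPa, ρ = 2720 kg/m³, cost = 2.270 $/kg
  sample Q: σ_y = 655.0 MPa, ρ = 3188 kg/m³, cost = 92.00 $/kg
  sample F: σ_y = 299.2 MPa, ρ = 7890 kg/m³, cost = 0.7496 $/kg
  sample D: σ_y = 395.0 MPa, ρ = 1930 kg/m³, cost = 8.200 $/kg
  sample X: σ_y = 944.0 MPa, ρ = 4430 kg/m³, cost = 34.00 $/kg
  sample C: M = 72.2 kN·m per $
  sample F: M = 50.6 kN·m per $
  sample D: M = 25.0 kN·m per $
  sample X: M = 6.27 kN·m per $
  sample Q: M = 2.23 kN·m per $
  sample V: M = 2.02 kN·m per $
Sample C has the largest M.

sample C, M = 72.2 kN·m per $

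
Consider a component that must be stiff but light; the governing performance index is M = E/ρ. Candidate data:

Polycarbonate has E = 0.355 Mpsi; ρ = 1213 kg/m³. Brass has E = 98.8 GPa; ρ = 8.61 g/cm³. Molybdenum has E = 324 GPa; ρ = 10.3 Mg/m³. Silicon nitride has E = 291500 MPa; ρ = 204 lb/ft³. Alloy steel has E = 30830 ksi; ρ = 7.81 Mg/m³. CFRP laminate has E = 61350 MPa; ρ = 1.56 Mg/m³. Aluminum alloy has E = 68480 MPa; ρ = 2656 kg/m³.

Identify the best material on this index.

silicon nitride

Putting every candidate on a common basis:
  polycarbonate: E = 2.448 GPa, ρ = 1213 kg/m³
  brass: E = 98.80 GPa, ρ = 8610 kg/m³
  molybdenum: E = 324.0 GPa, ρ = 10300 kg/m³
  silicon nitride: E = 291.5 GPa, ρ = 3268 kg/m³
  alloy steel: E = 212.6 GPa, ρ = 7810 kg/m³
  CFRP laminate: E = 61.35 GPa, ρ = 1560 kg/m³
  aluminum alloy: E = 68.48 GPa, ρ = 2656 kg/m³
  silicon nitride: M = 89.2 MN·m/kg
  CFRP laminate: M = 39.3 MN·m/kg
  molybdenum: M = 31.5 MN·m/kg
  alloy steel: M = 27.2 MN·m/kg
  aluminum alloy: M = 25.8 MN·m/kg
  brass: M = 11.5 MN·m/kg
  polycarbonate: M = 2.02 MN·m/kg
The maximum is for silicon nitride.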